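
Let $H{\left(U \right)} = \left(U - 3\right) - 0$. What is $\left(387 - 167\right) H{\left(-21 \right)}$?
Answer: $-5280$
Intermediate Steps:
$H{\left(U \right)} = -3 + U$ ($H{\left(U \right)} = \left(-3 + U\right) + 0 = -3 + U$)
$\left(387 - 167\right) H{\left(-21 \right)} = \left(387 - 167\right) \left(-3 - 21\right) = 220 \left(-24\right) = -5280$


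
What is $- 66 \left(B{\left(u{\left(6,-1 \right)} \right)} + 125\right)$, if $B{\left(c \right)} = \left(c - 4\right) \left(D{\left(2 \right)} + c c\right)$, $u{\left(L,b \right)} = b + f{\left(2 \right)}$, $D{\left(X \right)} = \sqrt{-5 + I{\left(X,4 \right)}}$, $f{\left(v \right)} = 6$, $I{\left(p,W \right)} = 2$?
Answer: $-9900 - 66 i \sqrt{3} \approx -9900.0 - 114.32 i$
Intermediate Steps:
$D{\left(X \right)} = i \sqrt{3}$ ($D{\left(X \right)} = \sqrt{-5 + 2} = \sqrt{-3} = i \sqrt{3}$)
$u{\left(L,b \right)} = 6 + b$ ($u{\left(L,b \right)} = b + 6 = 6 + b$)
$B{\left(c \right)} = \left(-4 + c\right) \left(c^{2} + i \sqrt{3}\right)$ ($B{\left(c \right)} = \left(c - 4\right) \left(i \sqrt{3} + c c\right) = \left(-4 + c\right) \left(i \sqrt{3} + c^{2}\right) = \left(-4 + c\right) \left(c^{2} + i \sqrt{3}\right)$)
$- 66 \left(B{\left(u{\left(6,-1 \right)} \right)} + 125\right) = - 66 \left(\left(\left(6 - 1\right)^{3} - 4 \left(6 - 1\right)^{2} - 4 i \sqrt{3} + i \left(6 - 1\right) \sqrt{3}\right) + 125\right) = - 66 \left(\left(5^{3} - 4 \cdot 5^{2} - 4 i \sqrt{3} + i 5 \sqrt{3}\right) + 125\right) = - 66 \left(\left(125 - 100 - 4 i \sqrt{3} + 5 i \sqrt{3}\right) + 125\right) = - 66 \left(\left(25 + i \sqrt{3}\right) + 125\right) = - 66 \left(150 + i \sqrt{3}\right) = -9900 - 66 i \sqrt{3}$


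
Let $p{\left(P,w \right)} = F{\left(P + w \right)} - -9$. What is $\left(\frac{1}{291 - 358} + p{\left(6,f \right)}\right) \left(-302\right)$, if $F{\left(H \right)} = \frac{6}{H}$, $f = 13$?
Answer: $- \frac{3575680}{1273} \approx -2808.9$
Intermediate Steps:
$p{\left(P,w \right)} = 9 + \frac{6}{P + w}$ ($p{\left(P,w \right)} = \frac{6}{P + w} - -9 = \frac{6}{P + w} + 9 = 9 + \frac{6}{P + w}$)
$\left(\frac{1}{291 - 358} + p{\left(6,f \right)}\right) \left(-302\right) = \left(\frac{1}{291 - 358} + \left(9 + \frac{6}{6 + 13}\right)\right) \left(-302\right) = \left(\frac{1}{-67} + \left(9 + \frac{6}{19}\right)\right) \left(-302\right) = \left(- \frac{1}{67} + \left(9 + 6 \cdot \frac{1}{19}\right)\right) \left(-302\right) = \left(- \frac{1}{67} + \left(9 + \frac{6}{19}\right)\right) \left(-302\right) = \left(- \frac{1}{67} + \frac{177}{19}\right) \left(-302\right) = \frac{11840}{1273} \left(-302\right) = - \frac{3575680}{1273}$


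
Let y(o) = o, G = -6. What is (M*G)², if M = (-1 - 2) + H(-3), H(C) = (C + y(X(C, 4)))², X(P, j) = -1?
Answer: 6084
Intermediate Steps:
H(C) = (-1 + C)² (H(C) = (C - 1)² = (-1 + C)²)
M = 13 (M = (-1 - 2) + (-1 - 3)² = -3 + (-4)² = -3 + 16 = 13)
(M*G)² = (13*(-6))² = (-78)² = 6084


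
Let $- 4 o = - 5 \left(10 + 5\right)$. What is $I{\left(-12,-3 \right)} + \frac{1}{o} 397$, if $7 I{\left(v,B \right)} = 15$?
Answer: $\frac{12241}{525} \approx 23.316$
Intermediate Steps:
$I{\left(v,B \right)} = \frac{15}{7}$ ($I{\left(v,B \right)} = \frac{1}{7} \cdot 15 = \frac{15}{7}$)
$o = \frac{75}{4}$ ($o = - \frac{\left(-5\right) \left(10 + 5\right)}{4} = - \frac{\left(-5\right) 15}{4} = \left(- \frac{1}{4}\right) \left(-75\right) = \frac{75}{4} \approx 18.75$)
$I{\left(-12,-3 \right)} + \frac{1}{o} 397 = \frac{15}{7} + \frac{1}{\frac{75}{4}} \cdot 397 = \frac{15}{7} + \frac{4}{75} \cdot 397 = \frac{15}{7} + \frac{1588}{75} = \frac{12241}{525}$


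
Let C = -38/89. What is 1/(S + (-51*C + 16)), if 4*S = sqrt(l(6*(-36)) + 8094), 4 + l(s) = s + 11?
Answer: 4787488/118391619 - 31684*sqrt(7885)/118391619 ≈ 0.016674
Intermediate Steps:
C = -38/89 (C = -38*1/89 = -38/89 ≈ -0.42697)
l(s) = 7 + s (l(s) = -4 + (s + 11) = -4 + (11 + s) = 7 + s)
S = sqrt(7885)/4 (S = sqrt((7 + 6*(-36)) + 8094)/4 = sqrt((7 - 216) + 8094)/4 = sqrt(-209 + 8094)/4 = sqrt(7885)/4 ≈ 22.199)
1/(S + (-51*C + 16)) = 1/(sqrt(7885)/4 + (-51*(-38/89) + 16)) = 1/(sqrt(7885)/4 + (1938/89 + 16)) = 1/(sqrt(7885)/4 + 3362/89) = 1/(3362/89 + sqrt(7885)/4)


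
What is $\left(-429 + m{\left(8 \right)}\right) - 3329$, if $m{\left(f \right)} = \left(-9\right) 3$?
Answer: $-3785$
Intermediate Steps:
$m{\left(f \right)} = -27$
$\left(-429 + m{\left(8 \right)}\right) - 3329 = \left(-429 - 27\right) - 3329 = -456 - 3329 = -3785$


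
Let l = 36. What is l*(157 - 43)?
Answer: 4104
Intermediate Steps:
l*(157 - 43) = 36*(157 - 43) = 36*114 = 4104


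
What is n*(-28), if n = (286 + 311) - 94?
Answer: -14084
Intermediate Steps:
n = 503 (n = 597 - 94 = 503)
n*(-28) = 503*(-28) = -14084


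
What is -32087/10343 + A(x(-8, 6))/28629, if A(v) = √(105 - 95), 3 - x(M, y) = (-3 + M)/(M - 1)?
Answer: -32087/10343 + √10/28629 ≈ -3.1022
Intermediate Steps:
x(M, y) = 3 - (-3 + M)/(-1 + M) (x(M, y) = 3 - (-3 + M)/(M - 1) = 3 - (-3 + M)/(-1 + M))
A(v) = √10
-32087/10343 + A(x(-8, 6))/28629 = -32087/10343 + √10/28629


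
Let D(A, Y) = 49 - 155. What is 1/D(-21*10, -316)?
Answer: -1/106 ≈ -0.0094340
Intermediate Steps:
D(A, Y) = -106
1/D(-21*10, -316) = 1/(-106) = -1/106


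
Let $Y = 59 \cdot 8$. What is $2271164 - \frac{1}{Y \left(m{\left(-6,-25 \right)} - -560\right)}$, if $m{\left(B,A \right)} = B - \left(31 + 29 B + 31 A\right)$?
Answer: $\frac{1577968408575}{694784} \approx 2.2712 \cdot 10^{6}$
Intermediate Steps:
$Y = 472$
$m{\left(B,A \right)} = -31 - 31 A - 28 B$ ($m{\left(B,A \right)} = B - \left(31 + 29 B + 31 A\right) = -31 - 31 A - 28 B$)
$2271164 - \frac{1}{Y \left(m{\left(-6,-25 \right)} - -560\right)} = 2271164 - \frac{1}{472 \left(\left(-31 - -775 - -168\right) - -560\right)} = 2271164 - \frac{1}{472 \left(\left(-31 + 775 + 168\right) + 560\right)} = 2271164 - \frac{1}{472 \left(912 + 560\right)} = 2271164 - \frac{1}{472 \cdot 1472} = 2271164 - \frac{1}{694784} = \frac{1577968408575}{694784}$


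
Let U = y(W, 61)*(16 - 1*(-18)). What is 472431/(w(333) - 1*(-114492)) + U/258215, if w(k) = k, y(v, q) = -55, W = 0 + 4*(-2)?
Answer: 8118269861/1976635825 ≈ 4.1071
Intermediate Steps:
W = -8 (W = 0 - 8 = -8)
U = -1870 (U = -55*(16 - 1*(-18)) = -55*(16 + 18) = -55*34 = -1870)
472431/(w(333) - 1*(-114492)) + U/258215 = 472431/(333 - 1*(-114492)) - 1870/258215 = 472431/(333 + 114492) - 1870*1/258215 = 472431/114825 - 374/51643 = 472431*(1/114825) - 374/51643 = 157477/38275 - 374/51643 = 8118269861/1976635825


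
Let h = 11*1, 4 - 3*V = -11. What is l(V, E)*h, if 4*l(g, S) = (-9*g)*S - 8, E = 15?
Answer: -7513/4 ≈ -1878.3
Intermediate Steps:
V = 5 (V = 4/3 - 1/3*(-11) = 4/3 + 11/3 = 5)
l(g, S) = -2 - 9*S*g/4 (l(g, S) = ((-9*g)*S - 8)/4 = (-9*S*g - 8)/4 = (-8 - 9*S*g)/4 = -2 - 9*S*g/4)
h = 11
l(V, E)*h = (-2 - 9/4*15*5)*11 = (-2 - 675/4)*11 = -683/4*11 = -7513/4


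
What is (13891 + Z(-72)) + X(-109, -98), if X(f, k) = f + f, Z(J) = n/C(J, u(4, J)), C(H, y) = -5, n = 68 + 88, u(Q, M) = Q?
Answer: 68209/5 ≈ 13642.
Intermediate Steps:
n = 156
Z(J) = -156/5 (Z(J) = 156/(-5) = 156*(-1/5) = -156/5)
X(f, k) = 2*f
(13891 + Z(-72)) + X(-109, -98) = (13891 - 156/5) + 2*(-109) = 69299/5 - 218 = 68209/5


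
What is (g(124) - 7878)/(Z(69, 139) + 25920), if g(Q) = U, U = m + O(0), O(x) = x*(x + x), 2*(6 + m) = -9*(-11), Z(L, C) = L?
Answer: -5223/17326 ≈ -0.30145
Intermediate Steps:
m = 87/2 (m = -6 + (-9*(-11))/2 = -6 + (½)*99 = -6 + 99/2 = 87/2 ≈ 43.500)
O(x) = 2*x² (O(x) = x*(2*x) = 2*x²)
U = 87/2 (U = 87/2 + 2*0² = 87/2 + 2*0 = 87/2 + 0 = 87/2 ≈ 43.500)
g(Q) = 87/2
(g(124) - 7878)/(Z(69, 139) + 25920) = (87/2 - 7878)/(69 + 25920) = -15669/2/25989 = -15669/2*1/25989 = -5223/17326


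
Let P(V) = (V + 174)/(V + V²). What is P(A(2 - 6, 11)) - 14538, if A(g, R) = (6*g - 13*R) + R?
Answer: -58588137/4030 ≈ -14538.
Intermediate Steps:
A(g, R) = -12*R + 6*g (A(g, R) = (-13*R + 6*g) + R = -12*R + 6*g)
P(V) = (174 + V)/(V + V²)
P(A(2 - 6, 11)) - 14538 = (174 + (-12*11 + 6*(2 - 6)))/((-12*11 + 6*(2 - 6))*(1 + (-12*11 + 6*(2 - 6)))) - 14538 = (174 + (-132 + 6*(-4)))/((-132 + 6*(-4))*(1 + (-132 + 6*(-4)))) - 14538 = (174 + (-132 - 24))/((-132 - 24)*(1 + (-132 - 24))) - 14538 = (174 - 156)/((-156)*(1 - 156)) - 14538 = -1/156*18/(-155) - 14538 = -1/156*(-1/155)*18 - 14538 = 3/4030 - 14538 = -58588137/4030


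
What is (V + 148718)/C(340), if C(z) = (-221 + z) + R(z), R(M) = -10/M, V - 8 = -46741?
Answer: 693498/809 ≈ 857.23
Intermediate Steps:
V = -46733 (V = 8 - 46741 = -46733)
C(z) = -221 + z - 10/z (C(z) = (-221 + z) - 10/z = -221 + z - 10/z)
(V + 148718)/C(340) = (-46733 + 148718)/(-221 + 340 - 10/340) = 101985/(-221 + 340 - 10*1/340) = 101985/(-221 + 340 - 1/34) = 101985/(4045/34) = 101985*(34/4045) = 693498/809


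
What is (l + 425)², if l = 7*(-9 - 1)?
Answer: 126025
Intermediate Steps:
l = -70 (l = 7*(-10) = -70)
(l + 425)² = (-70 + 425)² = 355² = 126025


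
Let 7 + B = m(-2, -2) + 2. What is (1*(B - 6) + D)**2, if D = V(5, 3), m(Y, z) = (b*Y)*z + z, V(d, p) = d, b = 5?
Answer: 144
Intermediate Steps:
m(Y, z) = z + 5*Y*z (m(Y, z) = (5*Y)*z + z = 5*Y*z + z = z + 5*Y*z)
B = 13 (B = -7 + (-2*(1 + 5*(-2)) + 2) = -7 + (-2*(1 - 10) + 2) = -7 + (-2*(-9) + 2) = -7 + (18 + 2) = -7 + 20 = 13)
D = 5
(1*(B - 6) + D)**2 = (1*(13 - 6) + 5)**2 = (1*7 + 5)**2 = (7 + 5)**2 = 12**2 = 144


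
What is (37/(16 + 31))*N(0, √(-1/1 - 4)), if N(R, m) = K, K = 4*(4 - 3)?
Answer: 148/47 ≈ 3.1489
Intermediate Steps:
K = 4 (K = 4*1 = 4)
N(R, m) = 4
(37/(16 + 31))*N(0, √(-1/1 - 4)) = (37/(16 + 31))*4 = (37/47)*4 = 148/47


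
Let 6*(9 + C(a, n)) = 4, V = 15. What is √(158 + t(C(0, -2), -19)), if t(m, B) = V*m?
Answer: √33 ≈ 5.7446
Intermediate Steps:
C(a, n) = -25/3 (C(a, n) = -9 + (⅙)*4 = -9 + ⅔ = -25/3)
t(m, B) = 15*m
√(158 + t(C(0, -2), -19)) = √(158 + 15*(-25/3)) = √(158 - 125) = √33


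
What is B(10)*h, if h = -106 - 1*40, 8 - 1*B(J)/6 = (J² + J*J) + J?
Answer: 176952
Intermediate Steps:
B(J) = 48 - 12*J² - 6*J (B(J) = 48 - 6*((J² + J*J) + J) = 48 - 6*((J² + J²) + J) = 48 - 6*(2*J² + J) = 48 - 6*(J + 2*J²) = 48 + (-12*J² - 6*J) = 48 - 12*J² - 6*J)
h = -146 (h = -106 - 40 = -146)
B(10)*h = (48 - 12*10² - 6*10)*(-146) = (48 - 12*100 - 60)*(-146) = (48 - 1200 - 60)*(-146) = -1212*(-146) = 176952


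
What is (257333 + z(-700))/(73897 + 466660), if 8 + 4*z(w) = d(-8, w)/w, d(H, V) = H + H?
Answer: 45032926/94597475 ≈ 0.47605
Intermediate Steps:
d(H, V) = 2*H
z(w) = -2 - 4/w (z(w) = -2 + ((2*(-8))/w)/4 = -2 + (-16/w)/4 = -2 - 4/w)
(257333 + z(-700))/(73897 + 466660) = (257333 + (-2 - 4/(-700)))/(73897 + 466660) = (257333 + (-2 - 4*(-1/700)))/540557 = (257333 + (-2 + 1/175))*(1/540557) = (257333 - 349/175)*(1/540557) = (45032926/175)*(1/540557) = 45032926/94597475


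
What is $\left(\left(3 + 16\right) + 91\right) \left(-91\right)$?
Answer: $-10010$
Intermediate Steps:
$\left(\left(3 + 16\right) + 91\right) \left(-91\right) = \left(19 + 91\right) \left(-91\right) = 110 \left(-91\right) = -10010$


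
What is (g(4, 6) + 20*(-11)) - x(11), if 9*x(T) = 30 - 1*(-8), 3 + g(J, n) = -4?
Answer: -2081/9 ≈ -231.22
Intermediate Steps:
g(J, n) = -7 (g(J, n) = -3 - 4 = -7)
x(T) = 38/9 (x(T) = (30 - 1*(-8))/9 = (30 + 8)/9 = (⅑)*38 = 38/9)
(g(4, 6) + 20*(-11)) - x(11) = (-7 + 20*(-11)) - 1*38/9 = (-7 - 220) - 38/9 = -227 - 38/9 = -2081/9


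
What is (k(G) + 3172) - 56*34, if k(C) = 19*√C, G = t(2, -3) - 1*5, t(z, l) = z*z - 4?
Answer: 1268 + 19*I*√5 ≈ 1268.0 + 42.485*I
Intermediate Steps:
t(z, l) = -4 + z² (t(z, l) = z² - 4 = -4 + z²)
G = -5 (G = (-4 + 2²) - 1*5 = (-4 + 4) - 5 = 0 - 5 = -5)
(k(G) + 3172) - 56*34 = (19*√(-5) + 3172) - 56*34 = (19*(I*√5) + 3172) - 1904 = (19*I*√5 + 3172) - 1904 = (3172 + 19*I*√5) - 1904 = 1268 + 19*I*√5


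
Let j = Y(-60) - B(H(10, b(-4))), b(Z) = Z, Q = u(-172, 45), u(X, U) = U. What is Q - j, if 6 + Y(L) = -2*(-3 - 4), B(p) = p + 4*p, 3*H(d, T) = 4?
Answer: 131/3 ≈ 43.667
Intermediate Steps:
Q = 45
H(d, T) = 4/3 (H(d, T) = (1/3)*4 = 4/3)
B(p) = 5*p
Y(L) = 8 (Y(L) = -6 - 2*(-3 - 4) = -6 - 2*(-7) = -6 + 14 = 8)
j = 4/3 (j = 8 - 5*4/3 = 8 - 1*20/3 = 8 - 20/3 = 4/3 ≈ 1.3333)
Q - j = 45 - 1*4/3 = 45 - 4/3 = 131/3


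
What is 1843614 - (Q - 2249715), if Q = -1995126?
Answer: 6088455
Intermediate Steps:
1843614 - (Q - 2249715) = 1843614 - (-1995126 - 2249715) = 1843614 - 1*(-4244841) = 1843614 + 4244841 = 6088455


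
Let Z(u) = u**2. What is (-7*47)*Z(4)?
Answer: -5264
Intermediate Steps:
(-7*47)*Z(4) = -7*47*4**2 = -329*16 = -5264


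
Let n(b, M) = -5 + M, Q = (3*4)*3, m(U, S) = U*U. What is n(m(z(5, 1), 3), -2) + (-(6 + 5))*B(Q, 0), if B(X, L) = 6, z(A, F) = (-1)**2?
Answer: -73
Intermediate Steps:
z(A, F) = 1
m(U, S) = U**2
Q = 36 (Q = 12*3 = 36)
n(m(z(5, 1), 3), -2) + (-(6 + 5))*B(Q, 0) = (-5 - 2) - (6 + 5)*6 = -7 - 1*11*6 = -7 - 11*6 = -7 - 66 = -73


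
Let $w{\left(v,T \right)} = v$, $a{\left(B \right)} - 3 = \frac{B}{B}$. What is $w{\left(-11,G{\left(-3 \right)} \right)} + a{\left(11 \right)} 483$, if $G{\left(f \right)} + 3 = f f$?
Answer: $1921$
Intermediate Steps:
$G{\left(f \right)} = -3 + f^{2}$ ($G{\left(f \right)} = -3 + f f = -3 + f^{2}$)
$a{\left(B \right)} = 4$ ($a{\left(B \right)} = 3 + \frac{B}{B} = 3 + 1 = 4$)
$w{\left(-11,G{\left(-3 \right)} \right)} + a{\left(11 \right)} 483 = -11 + 4 \cdot 483 = -11 + 1932 = 1921$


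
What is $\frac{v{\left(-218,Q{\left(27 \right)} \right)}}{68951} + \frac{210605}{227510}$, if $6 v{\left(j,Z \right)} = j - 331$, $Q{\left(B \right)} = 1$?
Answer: $\frac{1450060819}{1568704201} \approx 0.92437$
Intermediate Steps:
$v{\left(j,Z \right)} = - \frac{331}{6} + \frac{j}{6}$ ($v{\left(j,Z \right)} = \frac{j - 331}{6} = \frac{-331 + j}{6} = - \frac{331}{6} + \frac{j}{6}$)
$\frac{v{\left(-218,Q{\left(27 \right)} \right)}}{68951} + \frac{210605}{227510} = \frac{- \frac{331}{6} + \frac{1}{6} \left(-218\right)}{68951} + \frac{210605}{227510} = \left(- \frac{331}{6} - \frac{109}{3}\right) \frac{1}{68951} + 210605 \cdot \frac{1}{227510} = \left(- \frac{183}{2}\right) \frac{1}{68951} + \frac{42121}{45502} = - \frac{183}{137902} + \frac{42121}{45502} = \frac{1450060819}{1568704201}$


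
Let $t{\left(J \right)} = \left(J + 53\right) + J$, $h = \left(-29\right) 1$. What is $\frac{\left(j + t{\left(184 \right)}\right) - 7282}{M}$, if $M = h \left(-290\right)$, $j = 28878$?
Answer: $\frac{22017}{8410} \approx 2.618$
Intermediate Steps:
$h = -29$
$t{\left(J \right)} = 53 + 2 J$ ($t{\left(J \right)} = \left(53 + J\right) + J = 53 + 2 J$)
$M = 8410$ ($M = \left(-29\right) \left(-290\right) = 8410$)
$\frac{\left(j + t{\left(184 \right)}\right) - 7282}{M} = \frac{\left(28878 + \left(53 + 2 \cdot 184\right)\right) - 7282}{8410} = \left(\left(28878 + \left(53 + 368\right)\right) - 7282\right) \frac{1}{8410} = \left(\left(28878 + 421\right) - 7282\right) \frac{1}{8410} = \left(29299 - 7282\right) \frac{1}{8410} = 22017 \cdot \frac{1}{8410} = \frac{22017}{8410}$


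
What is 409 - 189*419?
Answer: -78782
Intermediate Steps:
409 - 189*419 = 409 - 79191 = -78782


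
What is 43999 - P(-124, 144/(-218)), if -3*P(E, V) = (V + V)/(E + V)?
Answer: 149464615/3397 ≈ 43999.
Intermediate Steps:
P(E, V) = -2*V/(3*(E + V)) (P(E, V) = -(V + V)/(3*(E + V)) = -2*V/(3*(E + V)))
43999 - P(-124, 144/(-218)) = 43999 - (-2)*144/(-218)/(3*(-124) + 3*(144/(-218))) = 43999 - (-2)*144*(-1/218)/(-372 + 3*(144*(-1/218))) = 43999 - (-2)*(-72)/(109*(-372 + 3*(-72/109))) = 43999 - (-2)*(-72)/(109*(-372 - 216/109)) = 43999 - (-2)*(-72)/(109*(-40764/109)) = 43999 - (-2)*(-72)*(-109)/(109*40764) = 43999 - 1*(-12/3397) = 43999 + 12/3397 = 149464615/3397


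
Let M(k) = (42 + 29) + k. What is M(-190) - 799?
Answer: -918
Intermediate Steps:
M(k) = 71 + k
M(-190) - 799 = (71 - 190) - 799 = -119 - 799 = -918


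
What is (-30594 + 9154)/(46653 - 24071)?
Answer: -10720/11291 ≈ -0.94943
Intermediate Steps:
(-30594 + 9154)/(46653 - 24071) = -21440/22582 = -21440*1/22582 = -10720/11291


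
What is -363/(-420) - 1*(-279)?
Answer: 39181/140 ≈ 279.86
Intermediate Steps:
-363/(-420) - 1*(-279) = -363*(-1/420) + 279 = 121/140 + 279 = 39181/140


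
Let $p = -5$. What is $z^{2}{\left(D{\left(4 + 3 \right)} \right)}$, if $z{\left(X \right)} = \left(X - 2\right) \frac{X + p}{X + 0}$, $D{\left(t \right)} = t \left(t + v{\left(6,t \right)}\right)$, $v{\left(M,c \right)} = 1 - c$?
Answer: $\frac{100}{49} \approx 2.0408$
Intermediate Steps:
$D{\left(t \right)} = t$ ($D{\left(t \right)} = t \left(t - \left(-1 + t\right)\right) = t 1 = t$)
$z{\left(X \right)} = \frac{\left(-5 + X\right) \left(-2 + X\right)}{X}$ ($z{\left(X \right)} = \left(X - 2\right) \frac{X - 5}{X + 0} = \left(-2 + X\right) \frac{-5 + X}{X} = \frac{\left(-5 + X\right) \left(-2 + X\right)}{X}$)
$z^{2}{\left(D{\left(4 + 3 \right)} \right)} = \left(-7 + \left(4 + 3\right) + \frac{10}{4 + 3}\right)^{2} = \left(-7 + 7 + \frac{10}{7}\right)^{2} = \left(\frac{10}{7}\right)^{2} = \frac{100}{49}$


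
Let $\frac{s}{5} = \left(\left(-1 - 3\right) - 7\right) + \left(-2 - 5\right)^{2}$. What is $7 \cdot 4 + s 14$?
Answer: $2688$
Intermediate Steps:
$s = 190$ ($s = 5 \left(\left(\left(-1 - 3\right) - 7\right) + \left(-2 - 5\right)^{2}\right) = 5 \left(\left(-4 - 7\right) + \left(-7\right)^{2}\right) = 5 \left(-11 + 49\right) = 5 \cdot 38 = 190$)
$7 \cdot 4 + s 14 = 7 \cdot 4 + 190 \cdot 14 = 28 + 2660 = 2688$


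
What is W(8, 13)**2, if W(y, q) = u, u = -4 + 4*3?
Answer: 64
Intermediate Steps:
u = 8 (u = -4 + 12 = 8)
W(y, q) = 8
W(8, 13)**2 = 8**2 = 64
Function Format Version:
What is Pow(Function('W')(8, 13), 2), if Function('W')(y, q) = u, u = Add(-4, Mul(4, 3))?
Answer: 64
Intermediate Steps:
u = 8 (u = Add(-4, 12) = 8)
Function('W')(y, q) = 8
Pow(Function('W')(8, 13), 2) = Pow(8, 2) = 64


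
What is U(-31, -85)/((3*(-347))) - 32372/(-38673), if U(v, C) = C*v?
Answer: -22734701/13419531 ≈ -1.6942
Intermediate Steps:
U(-31, -85)/((3*(-347))) - 32372/(-38673) = (-85*(-31))/((3*(-347))) - 32372/(-38673) = 2635/(-1041) - 32372*(-1/38673) = 2635*(-1/1041) + 32372/38673 = -2635/1041 + 32372/38673 = -22734701/13419531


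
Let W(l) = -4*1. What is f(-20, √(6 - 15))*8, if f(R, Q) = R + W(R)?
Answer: -192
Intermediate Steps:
W(l) = -4
f(R, Q) = -4 + R (f(R, Q) = R - 4 = -4 + R)
f(-20, √(6 - 15))*8 = (-4 - 20)*8 = -24*8 = -192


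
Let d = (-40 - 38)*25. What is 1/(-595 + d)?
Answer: -1/2545 ≈ -0.00039293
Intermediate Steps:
d = -1950 (d = -78*25 = -1950)
1/(-595 + d) = 1/(-595 - 1950) = 1/(-2545) = -1/2545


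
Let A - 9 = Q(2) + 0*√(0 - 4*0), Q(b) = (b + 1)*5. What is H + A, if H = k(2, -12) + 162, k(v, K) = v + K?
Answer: 176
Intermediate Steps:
Q(b) = 5 + 5*b (Q(b) = (1 + b)*5 = 5 + 5*b)
k(v, K) = K + v
H = 152 (H = (-12 + 2) + 162 = -10 + 162 = 152)
A = 24 (A = 9 + ((5 + 5*2) + 0*√(0 - 4*0)) = 9 + ((5 + 10) + 0*√(0 + 0)) = 9 + (15 + 0*√0) = 9 + (15 + 0*0) = 9 + (15 + 0) = 9 + 15 = 24)
H + A = 152 + 24 = 176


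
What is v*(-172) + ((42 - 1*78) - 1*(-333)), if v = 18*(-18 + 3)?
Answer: 46737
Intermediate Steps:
v = -270 (v = 18*(-15) = -270)
v*(-172) + ((42 - 1*78) - 1*(-333)) = -270*(-172) + ((42 - 1*78) - 1*(-333)) = 46440 + ((42 - 78) + 333) = 46440 + (-36 + 333) = 46440 + 297 = 46737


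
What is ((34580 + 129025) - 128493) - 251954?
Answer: -216842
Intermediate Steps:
((34580 + 129025) - 128493) - 251954 = (163605 - 128493) - 251954 = 35112 - 251954 = -216842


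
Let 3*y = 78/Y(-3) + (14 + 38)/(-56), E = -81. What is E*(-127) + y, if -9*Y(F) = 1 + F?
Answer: 436955/42 ≈ 10404.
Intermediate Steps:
Y(F) = -⅑ - F/9 (Y(F) = -(1 + F)/9 = -⅑ - F/9)
y = 4901/42 (y = (78/(-⅑ - ⅑*(-3)) + (14 + 38)/(-56))/3 = (78/(-⅑ + ⅓) + 52*(-1/56))/3 = (78/(2/9) - 13/14)/3 = (78*(9/2) - 13/14)/3 = (351 - 13/14)/3 = (⅓)*(4901/14) = 4901/42 ≈ 116.69)
E*(-127) + y = -81*(-127) + 4901/42 = 10287 + 4901/42 = 436955/42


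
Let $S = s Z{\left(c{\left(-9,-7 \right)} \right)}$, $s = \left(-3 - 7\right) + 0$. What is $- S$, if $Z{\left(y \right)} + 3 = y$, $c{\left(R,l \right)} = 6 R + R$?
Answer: $-660$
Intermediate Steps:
$c{\left(R,l \right)} = 7 R$
$Z{\left(y \right)} = -3 + y$
$s = -10$ ($s = -10 + 0 = -10$)
$S = 660$ ($S = - 10 \left(-3 + 7 \left(-9\right)\right) = - 10 \left(-3 - 63\right) = \left(-10\right) \left(-66\right) = 660$)
$- S = \left(-1\right) 660 = -660$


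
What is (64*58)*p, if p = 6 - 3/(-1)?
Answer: 33408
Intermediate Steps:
p = 9 (p = 6 - 3*(-1) = 6 + 3 = 9)
(64*58)*p = (64*58)*9 = 3712*9 = 33408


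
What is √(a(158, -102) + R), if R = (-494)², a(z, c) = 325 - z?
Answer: √244203 ≈ 494.17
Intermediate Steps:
R = 244036
√(a(158, -102) + R) = √((325 - 1*158) + 244036) = √((325 - 158) + 244036) = √(167 + 244036) = √244203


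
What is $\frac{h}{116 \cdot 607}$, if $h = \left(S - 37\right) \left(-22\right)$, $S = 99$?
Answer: $- \frac{341}{17603} \approx -0.019372$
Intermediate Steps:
$h = -1364$ ($h = \left(99 - 37\right) \left(-22\right) = 62 \left(-22\right) = -1364$)
$\frac{h}{116 \cdot 607} = - \frac{1364}{116 \cdot 607} = - \frac{1364}{70412} = \left(-1364\right) \frac{1}{70412} = - \frac{341}{17603}$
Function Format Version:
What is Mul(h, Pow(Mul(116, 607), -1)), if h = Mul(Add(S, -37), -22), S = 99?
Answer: Rational(-341, 17603) ≈ -0.019372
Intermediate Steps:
h = -1364 (h = Mul(Add(99, -37), -22) = Mul(62, -22) = -1364)
Mul(h, Pow(Mul(116, 607), -1)) = Mul(-1364, Pow(Mul(116, 607), -1)) = Mul(-1364, Pow(70412, -1)) = Mul(-1364, Rational(1, 70412)) = Rational(-341, 17603)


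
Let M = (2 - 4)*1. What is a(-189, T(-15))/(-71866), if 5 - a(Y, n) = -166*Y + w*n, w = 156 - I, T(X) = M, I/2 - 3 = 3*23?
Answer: 31345/71866 ≈ 0.43616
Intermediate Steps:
I = 144 (I = 6 + 2*(3*23) = 6 + 2*69 = 6 + 138 = 144)
M = -2 (M = -2*1 = -2)
T(X) = -2
w = 12 (w = 156 - 1*144 = 156 - 144 = 12)
a(Y, n) = 5 - 12*n + 166*Y (a(Y, n) = 5 - (-166*Y + 12*n) = 5 + (-12*n + 166*Y) = 5 - 12*n + 166*Y)
a(-189, T(-15))/(-71866) = (5 - 12*(-2) + 166*(-189))/(-71866) = (5 + 24 - 31374)*(-1/71866) = -31345*(-1/71866) = 31345/71866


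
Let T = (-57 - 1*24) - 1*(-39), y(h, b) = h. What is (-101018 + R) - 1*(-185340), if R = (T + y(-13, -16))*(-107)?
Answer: 90207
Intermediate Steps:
T = -42 (T = (-57 - 24) + 39 = -81 + 39 = -42)
R = 5885 (R = (-42 - 13)*(-107) = -55*(-107) = 5885)
(-101018 + R) - 1*(-185340) = (-101018 + 5885) - 1*(-185340) = -95133 + 185340 = 90207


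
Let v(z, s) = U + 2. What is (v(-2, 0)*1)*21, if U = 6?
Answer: 168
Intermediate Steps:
v(z, s) = 8 (v(z, s) = 6 + 2 = 8)
(v(-2, 0)*1)*21 = (8*1)*21 = 8*21 = 168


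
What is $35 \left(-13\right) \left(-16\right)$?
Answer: $7280$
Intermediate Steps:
$35 \left(-13\right) \left(-16\right) = \left(-455\right) \left(-16\right) = 7280$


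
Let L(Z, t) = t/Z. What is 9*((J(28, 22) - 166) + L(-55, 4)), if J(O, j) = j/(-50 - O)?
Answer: -1070493/715 ≈ -1497.2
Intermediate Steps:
9*((J(28, 22) - 166) + L(-55, 4)) = 9*((-1*22/(50 + 28) - 166) + 4/(-55)) = 9*((-1*22/78 - 166) + 4*(-1/55)) = 9*((-1*22*1/78 - 166) - 4/55) = 9*((-11/39 - 166) - 4/55) = 9*(-6485/39 - 4/55) = 9*(-356831/2145) = -1070493/715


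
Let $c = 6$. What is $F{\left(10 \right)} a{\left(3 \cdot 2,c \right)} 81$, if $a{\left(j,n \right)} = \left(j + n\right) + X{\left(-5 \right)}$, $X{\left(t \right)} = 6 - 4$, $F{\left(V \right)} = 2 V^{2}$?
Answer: $226800$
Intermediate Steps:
$X{\left(t \right)} = 2$ ($X{\left(t \right)} = 6 - 4 = 2$)
$a{\left(j,n \right)} = 2 + j + n$ ($a{\left(j,n \right)} = \left(j + n\right) + 2 = 2 + j + n$)
$F{\left(10 \right)} a{\left(3 \cdot 2,c \right)} 81 = 2 \cdot 10^{2} \left(2 + 3 \cdot 2 + 6\right) 81 = 2 \cdot 100 \left(2 + 6 + 6\right) 81 = 200 \cdot 14 \cdot 81 = 2800 \cdot 81 = 226800$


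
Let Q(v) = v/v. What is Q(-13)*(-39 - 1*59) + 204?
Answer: 106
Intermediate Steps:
Q(v) = 1
Q(-13)*(-39 - 1*59) + 204 = 1*(-39 - 1*59) + 204 = 1*(-39 - 59) + 204 = 1*(-98) + 204 = -98 + 204 = 106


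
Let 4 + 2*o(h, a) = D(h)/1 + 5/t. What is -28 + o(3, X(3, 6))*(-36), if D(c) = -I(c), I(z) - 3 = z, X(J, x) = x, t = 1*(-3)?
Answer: 182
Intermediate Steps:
t = -3
I(z) = 3 + z
D(c) = -3 - c (D(c) = -(3 + c) = -3 - c)
o(h, a) = -13/3 - h/2 (o(h, a) = -2 + ((-3 - h)/1 + 5/(-3))/2 = -2 + ((-3 - h)*1 + 5*(-1/3))/2 = -2 + ((-3 - h) - 5/3)/2 = -2 + (-14/3 - h)/2 = -2 + (-7/3 - h/2) = -13/3 - h/2)
-28 + o(3, X(3, 6))*(-36) = -28 + (-13/3 - 1/2*3)*(-36) = -28 + (-13/3 - 3/2)*(-36) = -28 - 35/6*(-36) = -28 + 210 = 182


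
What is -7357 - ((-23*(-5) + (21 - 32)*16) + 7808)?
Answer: -15104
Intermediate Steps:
-7357 - ((-23*(-5) + (21 - 32)*16) + 7808) = -7357 - ((115 - 11*16) + 7808) = -7357 - ((115 - 176) + 7808) = -7357 - (-61 + 7808) = -7357 - 1*7747 = -7357 - 7747 = -15104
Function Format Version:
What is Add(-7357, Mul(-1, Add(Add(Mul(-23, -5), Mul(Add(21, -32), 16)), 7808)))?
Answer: -15104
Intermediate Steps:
Add(-7357, Mul(-1, Add(Add(Mul(-23, -5), Mul(Add(21, -32), 16)), 7808))) = Add(-7357, Mul(-1, Add(Add(115, Mul(-11, 16)), 7808))) = Add(-7357, Mul(-1, Add(Add(115, -176), 7808))) = Add(-7357, Mul(-1, Add(-61, 7808))) = Add(-7357, Mul(-1, 7747)) = Add(-7357, -7747) = -15104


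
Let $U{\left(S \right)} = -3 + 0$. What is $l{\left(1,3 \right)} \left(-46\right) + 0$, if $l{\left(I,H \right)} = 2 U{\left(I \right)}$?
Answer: $276$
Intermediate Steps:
$U{\left(S \right)} = -3$
$l{\left(I,H \right)} = -6$ ($l{\left(I,H \right)} = 2 \left(-3\right) = -6$)
$l{\left(1,3 \right)} \left(-46\right) + 0 = \left(-6\right) \left(-46\right) + 0 = 276 + 0 = 276$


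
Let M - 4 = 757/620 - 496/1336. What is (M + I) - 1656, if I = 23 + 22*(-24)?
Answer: -223247801/103540 ≈ -2156.1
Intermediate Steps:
I = -505 (I = 23 - 528 = -505)
M = 502139/103540 (M = 4 + (757/620 - 496/1336) = 4 + (757*(1/620) - 496*1/1336) = 4 + (757/620 - 62/167) = 4 + 87979/103540 = 502139/103540 ≈ 4.8497)
(M + I) - 1656 = (502139/103540 - 505) - 1656 = -51785561/103540 - 1656 = -223247801/103540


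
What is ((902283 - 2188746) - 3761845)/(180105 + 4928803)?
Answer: -1262077/1277227 ≈ -0.98814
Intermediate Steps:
((902283 - 2188746) - 3761845)/(180105 + 4928803) = (-1286463 - 3761845)/5108908 = -5048308*1/5108908 = -1262077/1277227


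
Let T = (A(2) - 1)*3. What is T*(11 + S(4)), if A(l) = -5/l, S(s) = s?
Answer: -315/2 ≈ -157.50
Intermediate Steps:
T = -21/2 (T = (-5/2 - 1)*3 = -7/2*3 = -21/2 ≈ -10.500)
T*(11 + S(4)) = -21*(11 + 4)/2 = -21/2*15 = -315/2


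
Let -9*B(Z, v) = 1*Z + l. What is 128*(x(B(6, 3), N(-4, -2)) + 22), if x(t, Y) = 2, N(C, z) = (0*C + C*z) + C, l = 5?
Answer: 3072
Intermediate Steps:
N(C, z) = C + C*z (N(C, z) = (0 + C*z) + C = C*z + C = C + C*z)
B(Z, v) = -5/9 - Z/9 (B(Z, v) = -(1*Z + 5)/9 = -(Z + 5)/9 = -(5 + Z)/9 = -5/9 - Z/9)
128*(x(B(6, 3), N(-4, -2)) + 22) = 128*(2 + 22) = 128*24 = 3072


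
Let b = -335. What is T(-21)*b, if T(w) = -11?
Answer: 3685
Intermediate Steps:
T(-21)*b = -11*(-335) = 3685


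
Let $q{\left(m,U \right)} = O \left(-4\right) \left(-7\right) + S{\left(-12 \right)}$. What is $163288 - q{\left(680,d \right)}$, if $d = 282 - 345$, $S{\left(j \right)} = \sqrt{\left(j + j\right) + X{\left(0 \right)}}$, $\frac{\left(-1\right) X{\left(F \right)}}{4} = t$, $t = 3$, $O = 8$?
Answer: $163064 - 6 i \approx 1.6306 \cdot 10^{5} - 6.0 i$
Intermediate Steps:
$X{\left(F \right)} = -12$ ($X{\left(F \right)} = \left(-4\right) 3 = -12$)
$S{\left(j \right)} = \sqrt{-12 + 2 j}$ ($S{\left(j \right)} = \sqrt{\left(j + j\right) - 12} = \sqrt{2 j - 12} = \sqrt{-12 + 2 j}$)
$d = -63$ ($d = 282 - 345 = -63$)
$q{\left(m,U \right)} = 224 + 6 i$ ($q{\left(m,U \right)} = 8 \left(-4\right) \left(-7\right) + \sqrt{-12 + 2 \left(-12\right)} = \left(-32\right) \left(-7\right) + \sqrt{-12 - 24} = 224 + \sqrt{-36} = 224 + 6 i$)
$163288 - q{\left(680,d \right)} = 163288 - \left(224 + 6 i\right) = 163064 - 6 i$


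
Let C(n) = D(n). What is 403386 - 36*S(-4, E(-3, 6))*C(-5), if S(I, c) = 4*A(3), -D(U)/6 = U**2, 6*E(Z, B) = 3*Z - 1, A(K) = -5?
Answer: 295386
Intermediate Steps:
E(Z, B) = -1/6 + Z/2 (E(Z, B) = (3*Z - 1)/6 = (-1 + 3*Z)/6 = -1/6 + Z/2)
D(U) = -6*U**2
C(n) = -6*n**2
S(I, c) = -20 (S(I, c) = 4*(-5) = -20)
403386 - 36*S(-4, E(-3, 6))*C(-5) = 403386 - 36*(-20)*(-6*(-5)**2) = 403386 - (-720)*(-6*25) = 403386 - (-720)*(-150) = 403386 - 1*108000 = 403386 - 108000 = 295386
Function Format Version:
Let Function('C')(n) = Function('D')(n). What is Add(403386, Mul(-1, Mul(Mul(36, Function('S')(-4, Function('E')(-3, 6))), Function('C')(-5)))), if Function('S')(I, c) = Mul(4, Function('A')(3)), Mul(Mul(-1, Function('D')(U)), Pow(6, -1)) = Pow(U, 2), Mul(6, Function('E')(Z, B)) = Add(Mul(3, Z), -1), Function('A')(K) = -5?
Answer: 295386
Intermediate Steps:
Function('E')(Z, B) = Add(Rational(-1, 6), Mul(Rational(1, 2), Z)) (Function('E')(Z, B) = Mul(Rational(1, 6), Add(Mul(3, Z), -1)) = Mul(Rational(1, 6), Add(-1, Mul(3, Z))) = Add(Rational(-1, 6), Mul(Rational(1, 2), Z)))
Function('D')(U) = Mul(-6, Pow(U, 2))
Function('C')(n) = Mul(-6, Pow(n, 2))
Function('S')(I, c) = -20 (Function('S')(I, c) = Mul(4, -5) = -20)
Add(403386, Mul(-1, Mul(Mul(36, Function('S')(-4, Function('E')(-3, 6))), Function('C')(-5)))) = Add(403386, Mul(-1, Mul(Mul(36, -20), Mul(-6, Pow(-5, 2))))) = Add(403386, Mul(-1, Mul(-720, Mul(-6, 25)))) = Add(403386, Mul(-1, Mul(-720, -150))) = Add(403386, Mul(-1, 108000)) = Add(403386, -108000) = 295386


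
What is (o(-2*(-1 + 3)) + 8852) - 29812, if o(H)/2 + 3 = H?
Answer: -20974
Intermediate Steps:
o(H) = -6 + 2*H
(o(-2*(-1 + 3)) + 8852) - 29812 = ((-6 + 2*(-2*(-1 + 3))) + 8852) - 29812 = ((-6 + 2*(-2*2)) + 8852) - 29812 = ((-6 + 2*(-4)) + 8852) - 29812 = ((-6 - 8) + 8852) - 29812 = (-14 + 8852) - 29812 = 8838 - 29812 = -20974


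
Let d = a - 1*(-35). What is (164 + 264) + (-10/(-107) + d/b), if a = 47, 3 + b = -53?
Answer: 1278181/2996 ≈ 426.63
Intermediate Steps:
b = -56 (b = -3 - 53 = -56)
d = 82 (d = 47 - 1*(-35) = 47 + 35 = 82)
(164 + 264) + (-10/(-107) + d/b) = (164 + 264) + (-10/(-107) + 82/(-56)) = 428 + (-10*(-1/107) + 82*(-1/56)) = 428 + (10/107 - 41/28) = 428 - 4107/2996 = 1278181/2996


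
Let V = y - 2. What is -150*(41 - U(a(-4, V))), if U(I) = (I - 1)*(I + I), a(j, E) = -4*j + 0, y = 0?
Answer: 65850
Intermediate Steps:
V = -2 (V = 0 - 2 = -2)
a(j, E) = -4*j
U(I) = 2*I*(-1 + I) (U(I) = (-1 + I)*(2*I) = 2*I*(-1 + I))
-150*(41 - U(a(-4, V))) = -150*(41 - 2*(-4*(-4))*(-1 - 4*(-4))) = -150*(41 - 2*16*(-1 + 16)) = -150*(41 - 2*16*15) = -150*(41 - 1*480) = -150*(41 - 480) = -150*(-439) = 65850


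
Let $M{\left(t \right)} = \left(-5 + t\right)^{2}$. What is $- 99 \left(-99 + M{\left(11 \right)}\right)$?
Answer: $6237$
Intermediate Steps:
$- 99 \left(-99 + M{\left(11 \right)}\right) = - 99 \left(-99 + \left(-5 + 11\right)^{2}\right) = - 99 \left(-99 + 6^{2}\right) = - 99 \left(-99 + 36\right) = \left(-99\right) \left(-63\right) = 6237$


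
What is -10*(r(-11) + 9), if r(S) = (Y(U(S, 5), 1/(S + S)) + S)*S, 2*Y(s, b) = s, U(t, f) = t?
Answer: -1905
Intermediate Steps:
Y(s, b) = s/2
r(S) = 3*S²/2 (r(S) = (S/2 + S)*S = (3*S/2)*S = 3*S²/2)
-10*(r(-11) + 9) = -10*((3/2)*(-11)² + 9) = -10*((3/2)*121 + 9) = -10*(363/2 + 9) = -10*381/2 = -1905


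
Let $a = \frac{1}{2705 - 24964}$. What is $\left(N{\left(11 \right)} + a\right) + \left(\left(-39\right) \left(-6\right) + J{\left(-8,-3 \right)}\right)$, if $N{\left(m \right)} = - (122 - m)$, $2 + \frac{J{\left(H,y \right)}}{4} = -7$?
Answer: $\frac{1936532}{22259} \approx 87.0$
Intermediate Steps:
$J{\left(H,y \right)} = -36$ ($J{\left(H,y \right)} = -8 + 4 \left(-7\right) = -8 - 28 = -36$)
$a = - \frac{1}{22259}$ ($a = \frac{1}{-22259} = - \frac{1}{22259} \approx -4.4926 \cdot 10^{-5}$)
$N{\left(m \right)} = -122 + m$
$\left(N{\left(11 \right)} + a\right) + \left(\left(-39\right) \left(-6\right) + J{\left(-8,-3 \right)}\right) = \left(\left(-122 + 11\right) - \frac{1}{22259}\right) - -198 = \left(-111 - \frac{1}{22259}\right) + \left(234 - 36\right) = - \frac{2470750}{22259} + 198 = \frac{1936532}{22259}$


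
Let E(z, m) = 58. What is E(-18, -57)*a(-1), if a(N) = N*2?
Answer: -116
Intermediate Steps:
a(N) = 2*N
E(-18, -57)*a(-1) = 58*(2*(-1)) = 58*(-2) = -116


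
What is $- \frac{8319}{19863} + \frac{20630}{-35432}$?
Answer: $- \frac{117422083}{117297636} \approx -1.0011$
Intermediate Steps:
$- \frac{8319}{19863} + \frac{20630}{-35432} = \left(-8319\right) \frac{1}{19863} + 20630 \left(- \frac{1}{35432}\right) = - \frac{2773}{6621} - \frac{10315}{17716} = - \frac{117422083}{117297636}$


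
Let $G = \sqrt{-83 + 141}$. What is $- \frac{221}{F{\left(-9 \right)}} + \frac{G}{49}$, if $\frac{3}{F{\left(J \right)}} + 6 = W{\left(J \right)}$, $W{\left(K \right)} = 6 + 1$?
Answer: $- \frac{221}{3} + \frac{\sqrt{58}}{49} \approx -73.511$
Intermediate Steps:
$G = \sqrt{58} \approx 7.6158$
$W{\left(K \right)} = 7$
$F{\left(J \right)} = 3$ ($F{\left(J \right)} = \frac{3}{-6 + 7} = \frac{3}{1} = 3 \cdot 1 = 3$)
$- \frac{221}{F{\left(-9 \right)}} + \frac{G}{49} = - \frac{221}{3} + \frac{\sqrt{58}}{49}$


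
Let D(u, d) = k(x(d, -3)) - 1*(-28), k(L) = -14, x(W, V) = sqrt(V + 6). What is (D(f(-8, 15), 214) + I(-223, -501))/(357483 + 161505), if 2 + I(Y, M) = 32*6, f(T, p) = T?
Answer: 17/43249 ≈ 0.00039307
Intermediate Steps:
x(W, V) = sqrt(6 + V)
I(Y, M) = 190 (I(Y, M) = -2 + 32*6 = -2 + 192 = 190)
D(u, d) = 14 (D(u, d) = -14 - 1*(-28) = -14 + 28 = 14)
(D(f(-8, 15), 214) + I(-223, -501))/(357483 + 161505) = (14 + 190)/(357483 + 161505) = 204/518988 = 204*(1/518988) = 17/43249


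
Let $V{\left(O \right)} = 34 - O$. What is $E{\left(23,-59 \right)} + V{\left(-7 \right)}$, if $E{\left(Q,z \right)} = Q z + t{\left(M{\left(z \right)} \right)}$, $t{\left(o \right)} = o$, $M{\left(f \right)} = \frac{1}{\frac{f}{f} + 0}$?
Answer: $-1315$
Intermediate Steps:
$M{\left(f \right)} = 1$ ($M{\left(f \right)} = \frac{1}{1 + 0} = 1^{-1} = 1$)
$E{\left(Q,z \right)} = 1 + Q z$ ($E{\left(Q,z \right)} = Q z + 1 = 1 + Q z$)
$E{\left(23,-59 \right)} + V{\left(-7 \right)} = \left(1 + 23 \left(-59\right)\right) + \left(34 - -7\right) = \left(1 - 1357\right) + \left(34 + 7\right) = -1356 + 41 = -1315$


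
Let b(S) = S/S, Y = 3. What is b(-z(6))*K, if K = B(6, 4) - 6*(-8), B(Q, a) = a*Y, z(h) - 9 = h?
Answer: 60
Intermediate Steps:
z(h) = 9 + h
B(Q, a) = 3*a (B(Q, a) = a*3 = 3*a)
K = 60 (K = 3*4 - 6*(-8) = 12 + 48 = 60)
b(S) = 1
b(-z(6))*K = 1*60 = 60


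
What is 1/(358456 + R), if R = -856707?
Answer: -1/498251 ≈ -2.0070e-6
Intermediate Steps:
1/(358456 + R) = 1/(358456 - 856707) = 1/(-498251) = -1/498251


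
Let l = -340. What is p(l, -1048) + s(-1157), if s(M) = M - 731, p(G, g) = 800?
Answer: -1088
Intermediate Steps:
s(M) = -731 + M
p(l, -1048) + s(-1157) = 800 + (-731 - 1157) = 800 - 1888 = -1088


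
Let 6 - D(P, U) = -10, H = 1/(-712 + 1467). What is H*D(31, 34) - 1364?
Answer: -1029804/755 ≈ -1364.0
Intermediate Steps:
H = 1/755 ≈ 0.0013245
D(P, U) = 16 (D(P, U) = 6 - 1*(-10) = 6 + 10 = 16)
H*D(31, 34) - 1364 = (1/755)*16 - 1364 = 16/755 - 1364 = -1029804/755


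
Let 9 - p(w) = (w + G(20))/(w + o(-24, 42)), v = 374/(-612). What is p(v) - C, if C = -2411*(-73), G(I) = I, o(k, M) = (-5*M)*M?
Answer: -27942743025/158771 ≈ -1.7599e+5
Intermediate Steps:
o(k, M) = -5*M**2
C = 176003
v = -11/18 (v = 374*(-1/612) = -11/18 ≈ -0.61111)
p(w) = 9 - (20 + w)/(-8820 + w) (p(w) = 9 - (w + 20)/(w - 5*42**2) = 9 - (20 + w)/(w - 5*1764) = 9 - (20 + w)/(w - 8820) = 9 - (20 + w)/(-8820 + w))
p(v) - C = 8*(-9925 - 11/18)/(-8820 - 11/18) - 1*176003 = 8*(-178661/18)/(-158771/18) - 176003 = 8*(-18/158771)*(-178661/18) - 176003 = 1429288/158771 - 176003 = -27942743025/158771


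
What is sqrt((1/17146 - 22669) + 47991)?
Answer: sqrt(7444296188898)/17146 ≈ 159.13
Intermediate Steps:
sqrt((1/17146 - 22669) + 47991) = sqrt(-388682673/17146 + 47991) = sqrt(434171013/17146) = sqrt(7444296188898)/17146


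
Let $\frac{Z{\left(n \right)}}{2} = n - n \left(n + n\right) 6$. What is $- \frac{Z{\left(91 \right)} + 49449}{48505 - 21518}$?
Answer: $\frac{149113}{26987} \approx 5.5254$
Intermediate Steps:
$Z{\left(n \right)} = - 24 n^{2} + 2 n$ ($Z{\left(n \right)} = 2 \left(n - n \left(n + n\right) 6\right) = 2 \left(n - n 2 n 6\right) = 2 \left(n - 2 n^{2} \cdot 6\right) = 2 \left(n - 12 n^{2}\right) = - 24 n^{2} + 2 n$)
$- \frac{Z{\left(91 \right)} + 49449}{48505 - 21518} = - \frac{2 \cdot 91 \left(1 - 1092\right) + 49449}{48505 - 21518} = - \frac{2 \cdot 91 \left(1 - 1092\right) + 49449}{26987} = - \frac{2 \cdot 91 \left(-1091\right) + 49449}{26987} = - \frac{-198562 + 49449}{26987} = - \frac{-149113}{26987} = \left(-1\right) \left(- \frac{149113}{26987}\right) = \frac{149113}{26987}$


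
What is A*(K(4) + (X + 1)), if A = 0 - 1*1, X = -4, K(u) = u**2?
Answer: -13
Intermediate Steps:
A = -1 (A = 0 - 1 = -1)
A*(K(4) + (X + 1)) = -(4**2 + (-4 + 1)) = -(16 - 3) = -1*13 = -13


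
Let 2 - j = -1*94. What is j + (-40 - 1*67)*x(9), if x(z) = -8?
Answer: 952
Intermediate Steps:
j = 96 (j = 2 - (-1)*94 = 2 - 1*(-94) = 2 + 94 = 96)
j + (-40 - 1*67)*x(9) = 96 + (-40 - 1*67)*(-8) = 96 + (-40 - 67)*(-8) = 96 - 107*(-8) = 96 + 856 = 952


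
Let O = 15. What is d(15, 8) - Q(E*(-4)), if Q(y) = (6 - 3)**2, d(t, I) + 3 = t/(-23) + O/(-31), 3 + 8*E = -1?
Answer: -9366/713 ≈ -13.136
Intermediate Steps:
E = -1/2 (E = -3/8 + (1/8)*(-1) = -3/8 - 1/8 = -1/2 ≈ -0.50000)
d(t, I) = -108/31 - t/23 (d(t, I) = -3 + (t/(-23) + 15/(-31)) = -3 + (t*(-1/23) + 15*(-1/31)) = -3 + (-t/23 - 15/31) = -3 + (-15/31 - t/23) = -108/31 - t/23)
Q(y) = 9 (Q(y) = 3**2 = 9)
d(15, 8) - Q(E*(-4)) = (-108/31 - 1/23*15) - 1*9 = (-108/31 - 15/23) - 9 = -2949/713 - 9 = -9366/713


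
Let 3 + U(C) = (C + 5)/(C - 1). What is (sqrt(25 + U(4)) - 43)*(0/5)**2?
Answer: 0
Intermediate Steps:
U(C) = -3 + (5 + C)/(-1 + C) (U(C) = -3 + (C + 5)/(C - 1) = -3 + (5 + C)/(-1 + C))
(sqrt(25 + U(4)) - 43)*(0/5)**2 = (sqrt(25 + 2*(4 - 1*4)/(-1 + 4)) - 43)*(0/5)**2 = (sqrt(25 + 2*(4 - 4)/3) - 43)*(0*(1/5))**2 = (sqrt(25 + 2*(1/3)*0) - 43)*0**2 = (sqrt(25 + 0) - 43)*0 = (sqrt(25) - 43)*0 = (5 - 43)*0 = -38*0 = 0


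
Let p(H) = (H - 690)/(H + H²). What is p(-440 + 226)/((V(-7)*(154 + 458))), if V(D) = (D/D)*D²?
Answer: -113/170864127 ≈ -6.6134e-7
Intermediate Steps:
p(H) = (-690 + H)/(H + H²)
V(D) = D² (V(D) = 1*D² = D²)
p(-440 + 226)/((V(-7)*(154 + 458))) = ((-690 + (-440 + 226))/((-440 + 226)*(1 + (-440 + 226))))/(((-7)²*(154 + 458))) = ((-690 - 214)/((-214)*(1 - 214)))/((49*612)) = -1/214*(-904)/(-213)/29988 = -1/214*(-1/213)*(-904)*(1/29988) = -452/22791*1/29988 = -113/170864127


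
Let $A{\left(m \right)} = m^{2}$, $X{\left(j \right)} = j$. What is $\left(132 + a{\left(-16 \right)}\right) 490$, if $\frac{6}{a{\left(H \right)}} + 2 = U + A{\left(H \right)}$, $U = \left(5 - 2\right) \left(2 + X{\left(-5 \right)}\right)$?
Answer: $64692$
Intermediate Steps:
$U = -9$ ($U = \left(5 - 2\right) \left(2 - 5\right) = 3 \left(-3\right) = -9$)
$a{\left(H \right)} = \frac{6}{-11 + H^{2}}$ ($a{\left(H \right)} = \frac{6}{-2 + \left(-9 + H^{2}\right)} = \frac{6}{-11 + H^{2}}$)
$\left(132 + a{\left(-16 \right)}\right) 490 = \left(132 + \frac{6}{-11 + \left(-16\right)^{2}}\right) 490 = \left(132 + \frac{6}{-11 + 256}\right) 490 = \left(132 + \frac{6}{245}\right) 490 = \frac{32346}{245} \cdot 490 = 64692$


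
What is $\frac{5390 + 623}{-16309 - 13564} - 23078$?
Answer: $- \frac{689415107}{29873} \approx -23078.0$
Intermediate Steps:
$\frac{5390 + 623}{-16309 - 13564} - 23078 = \frac{6013}{-29873} - 23078 = 6013 \left(- \frac{1}{29873}\right) - 23078 = - \frac{6013}{29873} - 23078 = - \frac{689415107}{29873}$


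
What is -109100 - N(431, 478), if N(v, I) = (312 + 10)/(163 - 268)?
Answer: -1636454/15 ≈ -1.0910e+5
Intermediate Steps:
N(v, I) = -46/15 (N(v, I) = 322/(-105) = 322*(-1/105) = -46/15)
-109100 - N(431, 478) = -109100 - 1*(-46/15) = -109100 + 46/15 = -1636454/15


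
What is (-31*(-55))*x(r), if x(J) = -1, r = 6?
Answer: -1705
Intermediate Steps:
(-31*(-55))*x(r) = -31*(-55)*(-1) = 1705*(-1) = -1705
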